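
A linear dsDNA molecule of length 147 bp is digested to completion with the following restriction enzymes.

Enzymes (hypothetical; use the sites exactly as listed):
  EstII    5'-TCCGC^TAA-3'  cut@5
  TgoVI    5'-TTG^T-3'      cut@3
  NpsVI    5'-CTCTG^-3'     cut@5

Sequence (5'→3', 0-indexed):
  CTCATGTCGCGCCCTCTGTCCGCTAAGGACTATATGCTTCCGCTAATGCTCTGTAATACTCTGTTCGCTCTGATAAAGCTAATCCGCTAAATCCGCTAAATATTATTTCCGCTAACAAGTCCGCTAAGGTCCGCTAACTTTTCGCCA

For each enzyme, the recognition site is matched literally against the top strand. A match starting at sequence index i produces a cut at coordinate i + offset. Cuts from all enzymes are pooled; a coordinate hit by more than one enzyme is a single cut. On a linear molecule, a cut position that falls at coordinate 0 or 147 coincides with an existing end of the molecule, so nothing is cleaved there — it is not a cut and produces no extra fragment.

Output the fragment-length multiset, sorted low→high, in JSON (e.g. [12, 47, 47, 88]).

[5,9,9,10,10,10,12,13,15,16,18,20]

Site scan:
  EstII TCCGCTAA/5: at [18, 38, 82, 91, 107, 119, 129] ⇒ [23, 43, 87, 96, 112, 124, 134]
  TgoVI (TTGT, off=3): no sites
  NpsVI CTCTG/5: at [13, 48, 58, 67] ⇒ [18, 53, 63, 72]

All cut coordinates (distinct, sorted): [18, 23, 43, 53, 63, 72, 87, 96, 112, 124, 134]

Fragment lengths:
  [0,18): 18 bp
  [18,23): 5 bp
  [23,43): 20 bp
  [43,53): 10 bp
  [53,63): 10 bp
  [63,72): 9 bp
  [72,87): 15 bp
  [87,96): 9 bp
  [96,112): 16 bp
  [112,124): 12 bp
  [124,134): 10 bp
  [134,147): 13 bp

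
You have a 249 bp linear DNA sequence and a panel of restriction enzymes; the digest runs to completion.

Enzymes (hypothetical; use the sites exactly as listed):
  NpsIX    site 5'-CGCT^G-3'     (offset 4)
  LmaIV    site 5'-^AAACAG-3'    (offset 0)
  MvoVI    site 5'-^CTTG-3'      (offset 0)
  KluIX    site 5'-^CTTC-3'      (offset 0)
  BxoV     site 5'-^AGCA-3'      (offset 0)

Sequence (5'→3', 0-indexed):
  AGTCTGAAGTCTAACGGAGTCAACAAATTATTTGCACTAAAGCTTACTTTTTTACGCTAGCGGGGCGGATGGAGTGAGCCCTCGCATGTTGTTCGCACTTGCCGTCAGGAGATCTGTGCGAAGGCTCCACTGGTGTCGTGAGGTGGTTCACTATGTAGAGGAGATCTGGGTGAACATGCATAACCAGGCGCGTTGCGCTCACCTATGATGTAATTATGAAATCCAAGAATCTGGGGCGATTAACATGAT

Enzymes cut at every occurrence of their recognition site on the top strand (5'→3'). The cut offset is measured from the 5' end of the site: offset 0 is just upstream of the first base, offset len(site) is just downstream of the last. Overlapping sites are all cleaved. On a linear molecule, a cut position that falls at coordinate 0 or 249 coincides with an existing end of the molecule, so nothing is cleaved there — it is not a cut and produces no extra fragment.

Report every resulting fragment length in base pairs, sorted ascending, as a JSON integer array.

[97,152]

Site scan:
  NpsIX (CGCTG, off=4): no sites
  LmaIV (AAACAG, off=0): no sites
  MvoVI (CTTG, off=0): starts [97] → cuts [97]
  KluIX (CTTC, off=0): no sites
  BxoV (AGCA, off=0): no sites

Pooled cuts: [97]

Fragment lengths:
  [0,97): 97 bp
  [97,249): 152 bp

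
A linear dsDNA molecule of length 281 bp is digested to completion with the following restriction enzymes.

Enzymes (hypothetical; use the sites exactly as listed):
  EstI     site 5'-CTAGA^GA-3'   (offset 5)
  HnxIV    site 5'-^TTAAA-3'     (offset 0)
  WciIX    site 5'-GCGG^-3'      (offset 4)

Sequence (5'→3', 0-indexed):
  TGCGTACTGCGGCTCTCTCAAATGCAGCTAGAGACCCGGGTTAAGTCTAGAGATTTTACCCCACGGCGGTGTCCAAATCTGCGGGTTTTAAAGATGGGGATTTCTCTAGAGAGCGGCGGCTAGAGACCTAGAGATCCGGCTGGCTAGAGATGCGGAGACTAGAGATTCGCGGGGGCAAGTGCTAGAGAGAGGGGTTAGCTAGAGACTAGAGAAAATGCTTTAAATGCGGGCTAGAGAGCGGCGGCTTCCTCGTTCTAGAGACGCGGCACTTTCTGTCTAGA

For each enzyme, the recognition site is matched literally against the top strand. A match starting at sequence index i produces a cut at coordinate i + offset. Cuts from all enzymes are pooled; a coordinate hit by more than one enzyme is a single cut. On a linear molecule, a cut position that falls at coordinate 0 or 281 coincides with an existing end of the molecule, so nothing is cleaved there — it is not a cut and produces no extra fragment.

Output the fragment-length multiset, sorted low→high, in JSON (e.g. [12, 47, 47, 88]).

Per-enzyme occurrences:
  EstI CTAGAGA/5: at [27, 46, 105, 119, 127, 143, 158, 181, 198, 205, 230, 254] ⇒ [32, 51, 110, 124, 132, 148, 163, 186, 203, 210, 235, 259]
  HnxIV TTAAA/0: at [87, 219] ⇒ [87, 219]
  WciIX GCGG/4: at [8, 65, 80, 112, 115, 151, 168, 225, 237, 240, 262] ⇒ [12, 69, 84, 116, 119, 155, 172, 229, 241, 244, 266]

Pooled cuts: [12, 32, 51, 69, 84, 87, 110, 116, 119, 124, 132, 148, 155, 163, 172, 186, 203, 210, 219, 229, 235, 241, 244, 259, 266]

Fragments:
  [0,12): 12 bp
  [12,32): 20 bp
  [32,51): 19 bp
  [51,69): 18 bp
  [69,84): 15 bp
  [84,87): 3 bp
  [87,110): 23 bp
  [110,116): 6 bp
  [116,119): 3 bp
  [119,124): 5 bp
  [124,132): 8 bp
  [132,148): 16 bp
  [148,155): 7 bp
  [155,163): 8 bp
  [163,172): 9 bp
  [172,186): 14 bp
  [186,203): 17 bp
  [203,210): 7 bp
  [210,219): 9 bp
  [219,229): 10 bp
  [229,235): 6 bp
  [235,241): 6 bp
  [241,244): 3 bp
  [244,259): 15 bp
  [259,266): 7 bp
  [266,281): 15 bp

[3,3,3,5,6,6,6,7,7,7,8,8,9,9,10,12,14,15,15,15,16,17,18,19,20,23]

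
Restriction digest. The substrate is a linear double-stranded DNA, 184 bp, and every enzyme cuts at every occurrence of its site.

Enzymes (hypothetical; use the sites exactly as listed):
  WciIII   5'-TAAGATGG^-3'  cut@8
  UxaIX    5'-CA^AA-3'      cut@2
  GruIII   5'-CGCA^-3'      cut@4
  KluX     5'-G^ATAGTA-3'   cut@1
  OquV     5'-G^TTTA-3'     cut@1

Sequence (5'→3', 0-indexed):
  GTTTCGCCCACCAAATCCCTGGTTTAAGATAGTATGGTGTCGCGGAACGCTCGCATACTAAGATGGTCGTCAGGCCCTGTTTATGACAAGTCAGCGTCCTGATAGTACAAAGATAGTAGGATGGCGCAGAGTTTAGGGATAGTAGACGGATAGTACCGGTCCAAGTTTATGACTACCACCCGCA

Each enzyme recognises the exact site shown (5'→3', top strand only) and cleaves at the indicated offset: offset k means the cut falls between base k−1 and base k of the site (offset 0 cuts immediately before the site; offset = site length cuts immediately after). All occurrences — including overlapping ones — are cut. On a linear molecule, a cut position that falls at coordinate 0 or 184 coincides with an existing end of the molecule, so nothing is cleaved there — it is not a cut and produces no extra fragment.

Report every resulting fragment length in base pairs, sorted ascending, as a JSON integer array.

[3,3,6,7,8,9,11,11,13,13,16,16,19,22,27]

Site scan:
  WciIII (TAAGATGG, off=8): starts [58] → cuts [66]
  UxaIX (CAAA, off=2): starts [11, 107] → cuts [13, 109]
  GruIII (CGCA, off=4): starts [51, 124, 180] → cuts [55, 128] (position 184 is a terminus of the linear molecule — no cut)
  KluX (GATAGTA, off=1): starts [27, 100, 111, 137, 148] → cuts [28, 101, 112, 138, 149]
  OquV (GTTTA, off=1): starts [21, 78, 130, 164] → cuts [22, 79, 131, 165]

All cut coordinates (distinct, sorted): [13, 22, 28, 55, 66, 79, 101, 109, 112, 128, 131, 138, 149, 165]

Fragment lengths:
  [0,13): 13 bp
  [13,22): 9 bp
  [22,28): 6 bp
  [28,55): 27 bp
  [55,66): 11 bp
  [66,79): 13 bp
  [79,101): 22 bp
  [101,109): 8 bp
  [109,112): 3 bp
  [112,128): 16 bp
  [128,131): 3 bp
  [131,138): 7 bp
  [138,149): 11 bp
  [149,165): 16 bp
  [165,184): 19 bp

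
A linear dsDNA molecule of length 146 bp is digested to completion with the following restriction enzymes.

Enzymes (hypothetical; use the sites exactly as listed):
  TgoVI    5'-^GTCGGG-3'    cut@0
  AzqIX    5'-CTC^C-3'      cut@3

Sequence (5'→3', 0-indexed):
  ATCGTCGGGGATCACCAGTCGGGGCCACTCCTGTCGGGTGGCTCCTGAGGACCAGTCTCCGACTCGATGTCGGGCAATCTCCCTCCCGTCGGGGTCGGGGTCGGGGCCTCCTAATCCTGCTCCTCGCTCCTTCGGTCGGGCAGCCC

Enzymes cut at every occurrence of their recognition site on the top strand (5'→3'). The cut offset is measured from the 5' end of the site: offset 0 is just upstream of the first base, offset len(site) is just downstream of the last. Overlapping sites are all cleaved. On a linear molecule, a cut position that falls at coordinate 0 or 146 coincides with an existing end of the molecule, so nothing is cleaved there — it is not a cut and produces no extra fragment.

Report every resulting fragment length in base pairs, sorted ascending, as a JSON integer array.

[2,2,3,4,5,6,6,7,9,11,12,12,12,13,13,14,15]

Scan for sites:
  TgoVI GTCGGG/0: at [3, 17, 32, 68, 87, 93, 99, 134] ⇒ [3, 17, 32, 68, 87, 93, 99, 134]
  AzqIX CTCC/3: at [27, 41, 56, 78, 82, 107, 119, 126] ⇒ [30, 44, 59, 81, 85, 110, 122, 129]

All cut coordinates (distinct, sorted): [3, 17, 30, 32, 44, 59, 68, 81, 85, 87, 93, 99, 110, 122, 129, 134]

Fragment lengths:
  [0,3): 3 bp
  [3,17): 14 bp
  [17,30): 13 bp
  [30,32): 2 bp
  [32,44): 12 bp
  [44,59): 15 bp
  [59,68): 9 bp
  [68,81): 13 bp
  [81,85): 4 bp
  [85,87): 2 bp
  [87,93): 6 bp
  [93,99): 6 bp
  [99,110): 11 bp
  [110,122): 12 bp
  [122,129): 7 bp
  [129,134): 5 bp
  [134,146): 12 bp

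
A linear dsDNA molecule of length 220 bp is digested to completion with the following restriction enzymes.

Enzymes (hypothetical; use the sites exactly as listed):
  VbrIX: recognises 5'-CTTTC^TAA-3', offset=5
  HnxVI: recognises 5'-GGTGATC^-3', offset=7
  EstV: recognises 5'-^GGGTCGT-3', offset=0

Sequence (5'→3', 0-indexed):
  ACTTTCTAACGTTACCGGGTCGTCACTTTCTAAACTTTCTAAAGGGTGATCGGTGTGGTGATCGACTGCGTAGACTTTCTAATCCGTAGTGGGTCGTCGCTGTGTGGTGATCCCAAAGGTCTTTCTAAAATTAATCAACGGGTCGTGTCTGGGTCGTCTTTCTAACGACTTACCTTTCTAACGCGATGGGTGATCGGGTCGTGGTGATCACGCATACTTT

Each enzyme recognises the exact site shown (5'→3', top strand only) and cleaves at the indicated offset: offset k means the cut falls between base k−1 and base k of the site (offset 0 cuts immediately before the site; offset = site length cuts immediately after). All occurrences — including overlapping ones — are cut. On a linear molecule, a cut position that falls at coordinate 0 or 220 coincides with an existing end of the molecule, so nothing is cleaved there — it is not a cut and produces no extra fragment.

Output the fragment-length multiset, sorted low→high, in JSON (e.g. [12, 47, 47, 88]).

[6,9,10,11,11,11,12,12,12,13,14,14,14,16,16,17,22]

Scan for sites:
  VbrIX (CTTTCTAA, off=5): starts [1, 25, 34, 74, 120, 157, 173] → cuts [6, 30, 39, 79, 125, 162, 178]
  HnxVI (GGTGATC, off=7): starts [44, 56, 105, 188, 202] → cuts [51, 63, 112, 195, 209]
  EstV (GGGTCGT, off=0): starts [16, 90, 139, 150, 195] → cuts [16, 90, 139, 150, 195]

All cut coordinates (distinct, sorted): [6, 16, 30, 39, 51, 63, 79, 90, 112, 125, 139, 150, 162, 178, 195, 209]

Fragment lengths:
  [0,6): 6 bp
  [6,16): 10 bp
  [16,30): 14 bp
  [30,39): 9 bp
  [39,51): 12 bp
  [51,63): 12 bp
  [63,79): 16 bp
  [79,90): 11 bp
  [90,112): 22 bp
  [112,125): 13 bp
  [125,139): 14 bp
  [139,150): 11 bp
  [150,162): 12 bp
  [162,178): 16 bp
  [178,195): 17 bp
  [195,209): 14 bp
  [209,220): 11 bp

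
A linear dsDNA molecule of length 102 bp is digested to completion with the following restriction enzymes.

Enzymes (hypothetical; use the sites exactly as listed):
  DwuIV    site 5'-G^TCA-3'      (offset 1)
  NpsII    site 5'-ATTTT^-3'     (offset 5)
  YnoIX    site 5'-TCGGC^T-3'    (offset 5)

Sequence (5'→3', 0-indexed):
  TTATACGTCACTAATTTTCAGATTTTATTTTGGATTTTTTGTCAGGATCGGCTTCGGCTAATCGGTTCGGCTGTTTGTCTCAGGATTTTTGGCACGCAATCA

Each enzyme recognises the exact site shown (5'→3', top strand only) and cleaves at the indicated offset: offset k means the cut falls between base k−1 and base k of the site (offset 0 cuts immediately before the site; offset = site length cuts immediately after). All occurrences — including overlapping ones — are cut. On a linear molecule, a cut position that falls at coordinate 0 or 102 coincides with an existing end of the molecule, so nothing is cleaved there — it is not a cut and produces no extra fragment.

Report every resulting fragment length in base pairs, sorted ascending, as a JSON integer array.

[3,5,6,7,7,8,11,11,13,13,18]

Per-enzyme occurrences:
  DwuIV GTCA/1: at [6, 40] ⇒ [7, 41]
  NpsII ATTTT/5: at [13, 21, 26, 33, 84] ⇒ [18, 26, 31, 38, 89]
  YnoIX TCGGCT/5: at [47, 53, 66] ⇒ [52, 58, 71]

All cut coordinates (distinct, sorted): [7, 18, 26, 31, 38, 41, 52, 58, 71, 89]

Fragment lengths:
  [0,7): 7 bp
  [7,18): 11 bp
  [18,26): 8 bp
  [26,31): 5 bp
  [31,38): 7 bp
  [38,41): 3 bp
  [41,52): 11 bp
  [52,58): 6 bp
  [58,71): 13 bp
  [71,89): 18 bp
  [89,102): 13 bp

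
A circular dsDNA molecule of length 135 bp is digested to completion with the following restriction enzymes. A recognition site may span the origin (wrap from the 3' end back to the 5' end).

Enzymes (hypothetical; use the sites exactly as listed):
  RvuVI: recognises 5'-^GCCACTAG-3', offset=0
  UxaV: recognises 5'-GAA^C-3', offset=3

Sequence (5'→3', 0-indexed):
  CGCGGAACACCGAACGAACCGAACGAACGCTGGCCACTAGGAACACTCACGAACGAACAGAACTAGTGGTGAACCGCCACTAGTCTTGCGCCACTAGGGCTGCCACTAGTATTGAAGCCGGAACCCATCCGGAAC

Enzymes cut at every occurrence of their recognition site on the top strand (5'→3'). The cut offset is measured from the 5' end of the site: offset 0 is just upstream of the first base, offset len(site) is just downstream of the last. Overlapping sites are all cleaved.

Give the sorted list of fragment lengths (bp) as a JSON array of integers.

Per-enzyme occurrences:
  RvuVI GCCACTAG/0: at [32, 75, 89, 101] ⇒ [32, 75, 89, 101]
  UxaV GAAC/3: at [4, 11, 15, 20, 24, 40, 50, 54, 59, 70, 120, 131] ⇒ [7, 14, 18, 23, 27, 43, 53, 57, 62, 73, 123, 134]

Pooled cuts: [7, 14, 18, 23, 27, 32, 43, 53, 57, 62, 73, 75, 89, 101, 123, 134]

Fragments:
  7→14: 7 bp
  14→18: 4 bp
  18→23: 5 bp
  23→27: 4 bp
  27→32: 5 bp
  32→43: 11 bp
  43→53: 10 bp
  53→57: 4 bp
  57→62: 5 bp
  62→73: 11 bp
  73→75: 2 bp
  75→89: 14 bp
  89→101: 12 bp
  101→123: 22 bp
  123→134: 11 bp
  134→7 (wrap): 135-134+7 = 8 bp

[2,4,4,4,5,5,5,7,8,10,11,11,11,12,14,22]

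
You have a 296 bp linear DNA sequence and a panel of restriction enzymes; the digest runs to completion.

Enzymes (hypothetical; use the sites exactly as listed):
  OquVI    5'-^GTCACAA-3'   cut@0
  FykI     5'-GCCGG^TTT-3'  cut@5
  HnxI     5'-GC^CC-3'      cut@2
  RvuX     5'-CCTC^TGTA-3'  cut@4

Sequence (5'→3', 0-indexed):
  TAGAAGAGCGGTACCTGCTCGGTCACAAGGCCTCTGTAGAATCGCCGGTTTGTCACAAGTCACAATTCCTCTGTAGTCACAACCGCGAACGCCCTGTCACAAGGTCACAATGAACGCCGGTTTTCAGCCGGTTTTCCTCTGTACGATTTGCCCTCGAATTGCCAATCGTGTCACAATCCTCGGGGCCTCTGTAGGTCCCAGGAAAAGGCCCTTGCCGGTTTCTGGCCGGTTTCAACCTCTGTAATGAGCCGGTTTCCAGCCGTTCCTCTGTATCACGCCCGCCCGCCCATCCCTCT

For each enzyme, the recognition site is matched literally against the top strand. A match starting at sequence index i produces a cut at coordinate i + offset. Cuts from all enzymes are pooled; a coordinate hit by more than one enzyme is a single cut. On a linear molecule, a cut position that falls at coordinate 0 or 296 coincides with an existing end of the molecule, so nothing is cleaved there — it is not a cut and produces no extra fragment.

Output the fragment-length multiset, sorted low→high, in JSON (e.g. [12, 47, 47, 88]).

[3,3,4,4,4,7,8,8,9,10,10,10,11,11,12,13,13,13,14,16,17,17,18,20,20,21]

Per-enzyme occurrences:
  OquVI (GTCACAA, off=0): starts [21, 51, 58, 75, 95, 103, 169] → cuts [21, 51, 58, 75, 95, 103, 169]
  FykI (GCCGGTTT, off=5): starts [43, 115, 126, 213, 224, 247] → cuts [48, 120, 131, 218, 229, 252]
  HnxI (GCCC, off=2): starts [90, 149, 207, 276, 280, 284] → cuts [92, 151, 209, 278, 282, 286]
  RvuX (CCTCTGTA, off=4): starts [30, 67, 135, 185, 235, 264] → cuts [34, 71, 139, 189, 239, 268]

Pooled cuts: [21, 34, 48, 51, 58, 71, 75, 92, 95, 103, 120, 131, 139, 151, 169, 189, 209, 218, 229, 239, 252, 268, 278, 282, 286]

Fragment lengths:
  [0,21): 21 bp
  [21,34): 13 bp
  [34,48): 14 bp
  [48,51): 3 bp
  [51,58): 7 bp
  [58,71): 13 bp
  [71,75): 4 bp
  [75,92): 17 bp
  [92,95): 3 bp
  [95,103): 8 bp
  [103,120): 17 bp
  [120,131): 11 bp
  [131,139): 8 bp
  [139,151): 12 bp
  [151,169): 18 bp
  [169,189): 20 bp
  [189,209): 20 bp
  [209,218): 9 bp
  [218,229): 11 bp
  [229,239): 10 bp
  [239,252): 13 bp
  [252,268): 16 bp
  [268,278): 10 bp
  [278,282): 4 bp
  [282,286): 4 bp
  [286,296): 10 bp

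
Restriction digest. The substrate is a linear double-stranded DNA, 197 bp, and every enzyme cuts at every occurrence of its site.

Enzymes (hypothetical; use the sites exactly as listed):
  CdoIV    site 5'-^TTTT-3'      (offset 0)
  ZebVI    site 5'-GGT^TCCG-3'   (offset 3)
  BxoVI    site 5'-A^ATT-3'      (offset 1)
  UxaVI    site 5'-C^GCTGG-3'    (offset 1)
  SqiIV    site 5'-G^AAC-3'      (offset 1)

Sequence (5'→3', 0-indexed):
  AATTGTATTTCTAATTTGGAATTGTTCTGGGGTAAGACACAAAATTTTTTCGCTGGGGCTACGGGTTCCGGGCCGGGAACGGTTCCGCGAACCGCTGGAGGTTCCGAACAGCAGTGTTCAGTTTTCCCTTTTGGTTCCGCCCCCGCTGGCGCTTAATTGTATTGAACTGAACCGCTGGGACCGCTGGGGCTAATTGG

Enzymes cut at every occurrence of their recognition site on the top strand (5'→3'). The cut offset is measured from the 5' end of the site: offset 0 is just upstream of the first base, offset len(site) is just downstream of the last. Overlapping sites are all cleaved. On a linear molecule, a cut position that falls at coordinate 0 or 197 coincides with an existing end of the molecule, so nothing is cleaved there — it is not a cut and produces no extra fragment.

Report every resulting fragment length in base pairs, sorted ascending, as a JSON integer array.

[1,1,1,1,4,4,4,5,5,5,6,6,7,7,7,9,9,9,9,10,11,11,12,15,15,23]

Site scan:
  CdoIV TTTT/0: at [44, 45, 46, 121, 128] ⇒ [44, 45, 46, 121, 128]
  ZebVI GGTTCCG/3: at [63, 80, 99, 132] ⇒ [66, 83, 102, 135]
  BxoVI AATT/1: at [0, 12, 19, 42, 154, 191] ⇒ [1, 13, 20, 43, 155, 192]
  UxaVI CGCTGG/1: at [50, 92, 143, 172, 181] ⇒ [51, 93, 144, 173, 182]
  SqiIV GAAC/1: at [76, 88, 105, 163, 168] ⇒ [77, 89, 106, 164, 169]

Pooled cuts: [1, 13, 20, 43, 44, 45, 46, 51, 66, 77, 83, 89, 93, 102, 106, 121, 128, 135, 144, 155, 164, 169, 173, 182, 192]

Fragments:
  [0,1): 1 bp
  [1,13): 12 bp
  [13,20): 7 bp
  [20,43): 23 bp
  [43,44): 1 bp
  [44,45): 1 bp
  [45,46): 1 bp
  [46,51): 5 bp
  [51,66): 15 bp
  [66,77): 11 bp
  [77,83): 6 bp
  [83,89): 6 bp
  [89,93): 4 bp
  [93,102): 9 bp
  [102,106): 4 bp
  [106,121): 15 bp
  [121,128): 7 bp
  [128,135): 7 bp
  [135,144): 9 bp
  [144,155): 11 bp
  [155,164): 9 bp
  [164,169): 5 bp
  [169,173): 4 bp
  [173,182): 9 bp
  [182,192): 10 bp
  [192,197): 5 bp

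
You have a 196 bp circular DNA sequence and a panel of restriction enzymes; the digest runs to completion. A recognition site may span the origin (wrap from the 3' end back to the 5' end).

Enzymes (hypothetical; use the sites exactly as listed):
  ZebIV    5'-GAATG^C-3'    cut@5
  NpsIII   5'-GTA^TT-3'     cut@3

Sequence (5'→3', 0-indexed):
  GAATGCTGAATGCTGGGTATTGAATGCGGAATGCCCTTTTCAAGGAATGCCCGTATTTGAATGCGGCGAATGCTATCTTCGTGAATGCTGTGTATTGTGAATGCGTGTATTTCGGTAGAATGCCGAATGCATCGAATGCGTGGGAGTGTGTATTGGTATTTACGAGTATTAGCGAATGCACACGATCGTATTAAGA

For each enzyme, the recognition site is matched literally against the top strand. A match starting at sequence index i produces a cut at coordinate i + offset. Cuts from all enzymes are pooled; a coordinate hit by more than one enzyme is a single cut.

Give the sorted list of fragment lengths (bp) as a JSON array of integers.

Scan for sites:
  ZebIV (GAATGC, off=5): starts [0, 7, 21, 28, 44, 58, 67, 82, 98, 117, 124, 133, 173] → cuts [5, 12, 26, 33, 49, 63, 72, 87, 103, 122, 129, 138, 178]
  NpsIII (GTATT, off=3): starts [16, 52, 91, 106, 149, 155, 165, 187] → cuts [19, 55, 94, 109, 152, 158, 168, 190]

Pooled cuts: [5, 12, 19, 26, 33, 49, 55, 63, 72, 87, 94, 103, 109, 122, 129, 138, 152, 158, 168, 178, 190]

Fragments:
  5→12: 7 bp
  12→19: 7 bp
  19→26: 7 bp
  26→33: 7 bp
  33→49: 16 bp
  49→55: 6 bp
  55→63: 8 bp
  63→72: 9 bp
  72→87: 15 bp
  87→94: 7 bp
  94→103: 9 bp
  103→109: 6 bp
  109→122: 13 bp
  122→129: 7 bp
  129→138: 9 bp
  138→152: 14 bp
  152→158: 6 bp
  158→168: 10 bp
  168→178: 10 bp
  178→190: 12 bp
  190→5 (wrap): 196-190+5 = 11 bp

[6,6,6,7,7,7,7,7,7,8,9,9,9,10,10,11,12,13,14,15,16]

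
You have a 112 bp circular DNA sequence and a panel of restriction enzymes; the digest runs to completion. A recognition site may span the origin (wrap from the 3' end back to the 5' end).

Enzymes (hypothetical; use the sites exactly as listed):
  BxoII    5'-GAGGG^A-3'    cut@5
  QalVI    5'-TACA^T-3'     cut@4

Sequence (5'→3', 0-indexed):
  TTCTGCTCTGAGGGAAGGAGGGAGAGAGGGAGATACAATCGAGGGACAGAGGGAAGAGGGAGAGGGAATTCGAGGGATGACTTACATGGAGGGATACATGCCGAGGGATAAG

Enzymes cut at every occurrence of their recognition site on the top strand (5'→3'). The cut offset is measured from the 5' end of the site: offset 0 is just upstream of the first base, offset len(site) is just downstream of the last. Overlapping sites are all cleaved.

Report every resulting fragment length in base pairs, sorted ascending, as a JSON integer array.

[5,6,7,7,8,8,8,9,10,10,15,19]

Scan for sites:
  BxoII GAGGGA/5: at [9, 17, 25, 40, 48, 55, 61, 71, 88, 102] ⇒ [14, 22, 30, 45, 53, 60, 66, 76, 93, 107]
  QalVI TACAT/4: at [82, 94] ⇒ [86, 98]

Pooled cuts: [14, 22, 30, 45, 53, 60, 66, 76, 86, 93, 98, 107]

Fragment lengths:
  14→22: 8 bp
  22→30: 8 bp
  30→45: 15 bp
  45→53: 8 bp
  53→60: 7 bp
  60→66: 6 bp
  66→76: 10 bp
  76→86: 10 bp
  86→93: 7 bp
  93→98: 5 bp
  98→107: 9 bp
  107→14 (wrap): 112-107+14 = 19 bp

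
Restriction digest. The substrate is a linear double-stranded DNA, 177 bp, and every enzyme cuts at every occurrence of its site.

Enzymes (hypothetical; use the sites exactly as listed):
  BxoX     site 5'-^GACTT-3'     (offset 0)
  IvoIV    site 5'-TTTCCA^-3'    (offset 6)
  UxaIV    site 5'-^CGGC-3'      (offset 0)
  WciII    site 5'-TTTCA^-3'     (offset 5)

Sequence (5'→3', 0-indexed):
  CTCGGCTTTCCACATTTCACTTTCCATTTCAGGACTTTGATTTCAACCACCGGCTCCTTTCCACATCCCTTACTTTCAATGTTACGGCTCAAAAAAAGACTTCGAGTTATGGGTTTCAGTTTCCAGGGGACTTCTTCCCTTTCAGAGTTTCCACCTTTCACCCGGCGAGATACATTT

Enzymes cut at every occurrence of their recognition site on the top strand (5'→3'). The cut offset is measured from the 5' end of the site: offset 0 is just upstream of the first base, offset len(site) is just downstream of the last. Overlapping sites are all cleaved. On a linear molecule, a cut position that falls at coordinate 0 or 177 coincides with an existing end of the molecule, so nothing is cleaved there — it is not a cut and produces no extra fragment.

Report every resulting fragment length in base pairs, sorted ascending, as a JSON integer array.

[1,2,2,3,5,5,6,7,7,7,7,9,10,13,13,13,15,15,16,21]

Per-enzyme occurrences:
  BxoX GACTT/0: at [32, 97, 128] ⇒ [32, 97, 128]
  IvoIV TTTCCA/6: at [6, 20, 57, 119, 147] ⇒ [12, 26, 63, 125, 153]
  UxaIV CGGC/0: at [2, 50, 84, 162] ⇒ [2, 50, 84, 162]
  WciII TTTCA/5: at [14, 26, 40, 73, 113, 139, 155] ⇒ [19, 31, 45, 78, 118, 144, 160]

Pooled cuts: [2, 12, 19, 26, 31, 32, 45, 50, 63, 78, 84, 97, 118, 125, 128, 144, 153, 160, 162]

Fragment lengths:
  [0,2): 2 bp
  [2,12): 10 bp
  [12,19): 7 bp
  [19,26): 7 bp
  [26,31): 5 bp
  [31,32): 1 bp
  [32,45): 13 bp
  [45,50): 5 bp
  [50,63): 13 bp
  [63,78): 15 bp
  [78,84): 6 bp
  [84,97): 13 bp
  [97,118): 21 bp
  [118,125): 7 bp
  [125,128): 3 bp
  [128,144): 16 bp
  [144,153): 9 bp
  [153,160): 7 bp
  [160,162): 2 bp
  [162,177): 15 bp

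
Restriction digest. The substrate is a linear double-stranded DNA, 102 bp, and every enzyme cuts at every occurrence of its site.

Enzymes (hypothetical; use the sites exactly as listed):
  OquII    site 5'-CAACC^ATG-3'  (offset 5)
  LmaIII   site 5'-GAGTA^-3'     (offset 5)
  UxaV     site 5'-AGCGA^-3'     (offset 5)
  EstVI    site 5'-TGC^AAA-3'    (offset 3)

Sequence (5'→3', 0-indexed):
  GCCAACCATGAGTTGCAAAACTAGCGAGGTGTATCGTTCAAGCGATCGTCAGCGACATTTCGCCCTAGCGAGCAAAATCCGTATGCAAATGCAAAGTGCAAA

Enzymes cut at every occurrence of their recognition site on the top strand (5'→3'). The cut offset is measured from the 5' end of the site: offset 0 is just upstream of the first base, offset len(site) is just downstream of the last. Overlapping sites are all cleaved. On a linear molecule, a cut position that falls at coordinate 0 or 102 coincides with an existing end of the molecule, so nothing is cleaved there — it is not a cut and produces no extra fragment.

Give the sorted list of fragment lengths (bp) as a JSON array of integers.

[3,6,7,7,9,10,11,15,16,18]

Scan for sites:
  OquII (CAACCATG, off=5): starts [2] → cuts [7]
  LmaIII (GAGTA, off=5): no sites
  UxaV (AGCGA, off=5): starts [22, 40, 50, 66] → cuts [27, 45, 55, 71]
  EstVI (TGCAAA, off=3): starts [13, 83, 89, 96] → cuts [16, 86, 92, 99]

Pooled cuts: [7, 16, 27, 45, 55, 71, 86, 92, 99]

Fragment lengths:
  [0,7): 7 bp
  [7,16): 9 bp
  [16,27): 11 bp
  [27,45): 18 bp
  [45,55): 10 bp
  [55,71): 16 bp
  [71,86): 15 bp
  [86,92): 6 bp
  [92,99): 7 bp
  [99,102): 3 bp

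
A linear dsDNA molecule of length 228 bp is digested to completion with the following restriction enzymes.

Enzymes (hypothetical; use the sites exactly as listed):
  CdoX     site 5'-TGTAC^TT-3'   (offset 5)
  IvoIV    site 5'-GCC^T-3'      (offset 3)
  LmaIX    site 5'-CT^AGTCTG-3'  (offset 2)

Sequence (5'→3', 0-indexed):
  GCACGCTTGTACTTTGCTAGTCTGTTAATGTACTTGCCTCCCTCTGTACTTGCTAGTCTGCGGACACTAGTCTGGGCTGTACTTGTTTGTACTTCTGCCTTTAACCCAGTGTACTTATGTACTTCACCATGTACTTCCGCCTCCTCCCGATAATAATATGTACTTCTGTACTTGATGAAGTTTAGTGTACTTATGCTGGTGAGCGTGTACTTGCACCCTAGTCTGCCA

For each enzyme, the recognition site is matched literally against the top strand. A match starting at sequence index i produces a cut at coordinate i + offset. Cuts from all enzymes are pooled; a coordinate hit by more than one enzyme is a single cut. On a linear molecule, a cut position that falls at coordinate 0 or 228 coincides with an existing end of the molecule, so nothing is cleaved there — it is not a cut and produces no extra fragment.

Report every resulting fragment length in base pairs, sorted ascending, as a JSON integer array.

[5,5,6,7,7,8,8,9,9,10,11,12,12,14,14,15,15,19,20,22]

Per-enzyme occurrences:
  CdoX (TGTACTT, off=5): starts [7, 28, 44, 77, 87, 109, 117, 129, 158, 166, 185, 205] → cuts [12, 33, 49, 82, 92, 114, 122, 134, 163, 171, 190, 210]
  IvoIV (GCCT, off=3): starts [35, 96, 138] → cuts [38, 99, 141]
  LmaIX (CTAGTCTG, off=2): starts [16, 52, 66, 217] → cuts [18, 54, 68, 219]

Pooled cuts: [12, 18, 33, 38, 49, 54, 68, 82, 92, 99, 114, 122, 134, 141, 163, 171, 190, 210, 219]

Fragments:
  [0,12): 12 bp
  [12,18): 6 bp
  [18,33): 15 bp
  [33,38): 5 bp
  [38,49): 11 bp
  [49,54): 5 bp
  [54,68): 14 bp
  [68,82): 14 bp
  [82,92): 10 bp
  [92,99): 7 bp
  [99,114): 15 bp
  [114,122): 8 bp
  [122,134): 12 bp
  [134,141): 7 bp
  [141,163): 22 bp
  [163,171): 8 bp
  [171,190): 19 bp
  [190,210): 20 bp
  [210,219): 9 bp
  [219,228): 9 bp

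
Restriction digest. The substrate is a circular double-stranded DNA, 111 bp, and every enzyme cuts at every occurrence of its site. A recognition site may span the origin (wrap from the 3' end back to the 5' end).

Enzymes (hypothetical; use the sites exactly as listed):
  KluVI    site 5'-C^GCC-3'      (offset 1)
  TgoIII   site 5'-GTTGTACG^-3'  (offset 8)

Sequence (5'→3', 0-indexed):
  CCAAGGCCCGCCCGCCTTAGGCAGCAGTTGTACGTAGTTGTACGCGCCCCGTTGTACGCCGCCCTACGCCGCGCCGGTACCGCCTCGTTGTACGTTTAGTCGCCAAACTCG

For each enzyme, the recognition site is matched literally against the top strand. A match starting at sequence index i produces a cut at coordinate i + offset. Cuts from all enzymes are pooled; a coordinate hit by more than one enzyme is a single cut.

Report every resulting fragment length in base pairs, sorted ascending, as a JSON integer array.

[1,1,2,4,5,7,7,9,9,10,10,12,13,21]

Scan for sites:
  KluVI (CGCC, off=1): starts [8, 12, 44, 56, 59, 66, 71, 80, 100, 109] → cuts [9, 13, 45, 57, 60, 67, 72, 81, 101, 110]
  TgoIII (GTTGTACG, off=8): starts [26, 36, 50, 86] → cuts [34, 44, 58, 94]

All cut coordinates (distinct, sorted): [9, 13, 34, 44, 45, 57, 58, 60, 67, 72, 81, 94, 101, 110]

Fragments:
  9→13: 4 bp
  13→34: 21 bp
  34→44: 10 bp
  44→45: 1 bp
  45→57: 12 bp
  57→58: 1 bp
  58→60: 2 bp
  60→67: 7 bp
  67→72: 5 bp
  72→81: 9 bp
  81→94: 13 bp
  94→101: 7 bp
  101→110: 9 bp
  110→9 (wrap): 111-110+9 = 10 bp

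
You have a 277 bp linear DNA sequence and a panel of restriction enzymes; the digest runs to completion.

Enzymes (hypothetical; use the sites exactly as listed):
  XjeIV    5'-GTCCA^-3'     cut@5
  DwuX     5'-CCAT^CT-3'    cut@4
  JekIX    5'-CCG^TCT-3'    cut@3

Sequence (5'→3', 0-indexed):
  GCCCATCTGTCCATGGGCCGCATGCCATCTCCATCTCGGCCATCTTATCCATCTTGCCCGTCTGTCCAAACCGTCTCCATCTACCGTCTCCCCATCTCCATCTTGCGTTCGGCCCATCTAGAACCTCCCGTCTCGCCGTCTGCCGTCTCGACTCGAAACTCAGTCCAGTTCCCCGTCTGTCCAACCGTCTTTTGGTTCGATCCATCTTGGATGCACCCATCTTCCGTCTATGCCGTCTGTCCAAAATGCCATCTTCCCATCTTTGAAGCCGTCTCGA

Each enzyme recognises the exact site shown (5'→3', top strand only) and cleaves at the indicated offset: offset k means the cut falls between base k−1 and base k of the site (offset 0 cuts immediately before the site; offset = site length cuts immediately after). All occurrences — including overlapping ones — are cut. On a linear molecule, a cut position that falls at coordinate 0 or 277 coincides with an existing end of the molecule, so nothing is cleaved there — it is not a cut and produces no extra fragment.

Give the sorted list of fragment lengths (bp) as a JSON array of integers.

Site scan:
  XjeIV (GTCCA, off=5): starts [8, 63, 162, 178, 238] → cuts [13, 68, 167, 183, 243]
  DwuX (CCATCT, off=4): starts [2, 24, 30, 39, 48, 76, 91, 97, 113, 201, 216, 248, 256] → cuts [6, 28, 34, 43, 52, 80, 95, 101, 117, 205, 220, 252, 260]
  JekIX (CCGTCT, off=3): starts [57, 70, 83, 127, 135, 142, 172, 184, 223, 232, 268] → cuts [60, 73, 86, 130, 138, 145, 175, 187, 226, 235, 271]

Pooled cuts: [6, 13, 28, 34, 43, 52, 60, 68, 73, 80, 86, 95, 101, 117, 130, 138, 145, 167, 175, 183, 187, 205, 220, 226, 235, 243, 252, 260, 271]

Fragments:
  [0,6): 6 bp
  [6,13): 7 bp
  [13,28): 15 bp
  [28,34): 6 bp
  [34,43): 9 bp
  [43,52): 9 bp
  [52,60): 8 bp
  [60,68): 8 bp
  [68,73): 5 bp
  [73,80): 7 bp
  [80,86): 6 bp
  [86,95): 9 bp
  [95,101): 6 bp
  [101,117): 16 bp
  [117,130): 13 bp
  [130,138): 8 bp
  [138,145): 7 bp
  [145,167): 22 bp
  [167,175): 8 bp
  [175,183): 8 bp
  [183,187): 4 bp
  [187,205): 18 bp
  [205,220): 15 bp
  [220,226): 6 bp
  [226,235): 9 bp
  [235,243): 8 bp
  [243,252): 9 bp
  [252,260): 8 bp
  [260,271): 11 bp
  [271,277): 6 bp

[4,5,6,6,6,6,6,6,7,7,7,8,8,8,8,8,8,8,9,9,9,9,9,11,13,15,15,16,18,22]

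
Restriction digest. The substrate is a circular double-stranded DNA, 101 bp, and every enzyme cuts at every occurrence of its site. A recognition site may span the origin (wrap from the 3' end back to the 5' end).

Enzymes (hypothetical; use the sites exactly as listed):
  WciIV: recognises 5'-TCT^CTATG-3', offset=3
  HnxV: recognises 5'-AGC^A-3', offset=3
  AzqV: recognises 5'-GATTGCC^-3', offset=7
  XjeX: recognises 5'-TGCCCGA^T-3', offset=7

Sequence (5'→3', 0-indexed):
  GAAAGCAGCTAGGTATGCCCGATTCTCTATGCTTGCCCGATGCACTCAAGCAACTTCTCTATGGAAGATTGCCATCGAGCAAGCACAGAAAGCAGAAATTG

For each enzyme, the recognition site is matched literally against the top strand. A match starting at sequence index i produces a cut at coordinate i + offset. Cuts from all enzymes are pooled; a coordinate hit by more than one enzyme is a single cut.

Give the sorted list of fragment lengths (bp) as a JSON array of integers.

[4,4,7,7,9,11,14,14,15,16]

Per-enzyme occurrences:
  WciIV TCTCTATG/3: at [23, 55] ⇒ [26, 58]
  HnxV AGCA/3: at [3, 48, 77, 81, 90] ⇒ [6, 51, 80, 84, 93]
  AzqV GATTGCC/7: at [66] ⇒ [73]
  XjeX TGCCCGAT/7: at [15, 33] ⇒ [22, 40]

All cut coordinates (distinct, sorted): [6, 22, 26, 40, 51, 58, 73, 80, 84, 93]

Fragments:
  6→22: 16 bp
  22→26: 4 bp
  26→40: 14 bp
  40→51: 11 bp
  51→58: 7 bp
  58→73: 15 bp
  73→80: 7 bp
  80→84: 4 bp
  84→93: 9 bp
  93→6 (wrap): 101-93+6 = 14 bp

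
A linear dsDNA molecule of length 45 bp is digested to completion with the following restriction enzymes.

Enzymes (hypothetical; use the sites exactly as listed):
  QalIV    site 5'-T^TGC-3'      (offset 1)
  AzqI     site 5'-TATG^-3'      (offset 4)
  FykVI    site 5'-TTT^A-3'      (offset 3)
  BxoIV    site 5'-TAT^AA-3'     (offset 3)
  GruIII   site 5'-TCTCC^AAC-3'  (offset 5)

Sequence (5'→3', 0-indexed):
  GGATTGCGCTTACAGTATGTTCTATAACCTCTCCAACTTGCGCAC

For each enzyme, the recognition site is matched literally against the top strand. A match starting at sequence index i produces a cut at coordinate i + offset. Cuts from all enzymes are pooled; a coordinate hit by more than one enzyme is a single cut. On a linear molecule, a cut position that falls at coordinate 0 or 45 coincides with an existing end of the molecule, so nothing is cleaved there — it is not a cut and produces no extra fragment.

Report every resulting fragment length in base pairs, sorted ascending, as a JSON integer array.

[4,4,6,7,9,15]

Scan for sites:
  QalIV TTGC/1: at [3, 37] ⇒ [4, 38]
  AzqI TATG/4: at [15] ⇒ [19]
  FykVI (TTTA, off=3): no sites
  BxoIV TATAA/3: at [22] ⇒ [25]
  GruIII TCTCCAAC/5: at [29] ⇒ [34]

All cut coordinates (distinct, sorted): [4, 19, 25, 34, 38]

Fragment lengths:
  [0,4): 4 bp
  [4,19): 15 bp
  [19,25): 6 bp
  [25,34): 9 bp
  [34,38): 4 bp
  [38,45): 7 bp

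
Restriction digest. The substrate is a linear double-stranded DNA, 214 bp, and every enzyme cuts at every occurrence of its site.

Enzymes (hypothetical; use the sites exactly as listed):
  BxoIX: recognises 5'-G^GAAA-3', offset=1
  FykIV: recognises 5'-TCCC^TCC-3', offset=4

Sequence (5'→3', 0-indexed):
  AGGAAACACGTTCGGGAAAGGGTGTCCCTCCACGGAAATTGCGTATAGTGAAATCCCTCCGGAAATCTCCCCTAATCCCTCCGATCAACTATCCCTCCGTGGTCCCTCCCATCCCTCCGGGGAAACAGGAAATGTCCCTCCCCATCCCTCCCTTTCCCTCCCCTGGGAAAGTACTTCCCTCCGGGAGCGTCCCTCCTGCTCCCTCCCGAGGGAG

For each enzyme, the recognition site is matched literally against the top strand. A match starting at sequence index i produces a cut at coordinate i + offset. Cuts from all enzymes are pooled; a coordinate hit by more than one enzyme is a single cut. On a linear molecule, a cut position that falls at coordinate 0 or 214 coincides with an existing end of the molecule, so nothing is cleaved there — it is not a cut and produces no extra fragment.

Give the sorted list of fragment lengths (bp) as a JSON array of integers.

[2,4,6,6,7,8,9,10,10,10,10,11,11,13,13,13,14,16,18,23]

Per-enzyme occurrences:
  BxoIX GGAAA/1: at [1, 14, 33, 60, 120, 127, 165] ⇒ [2, 15, 34, 61, 121, 128, 166]
  FykIV TCCCTCC/4: at [24, 53, 75, 91, 102, 111, 134, 144, 154, 175, 189, 199] ⇒ [28, 57, 79, 95, 106, 115, 138, 148, 158, 179, 193, 203]

All cut coordinates (distinct, sorted): [2, 15, 28, 34, 57, 61, 79, 95, 106, 115, 121, 128, 138, 148, 158, 166, 179, 193, 203]

Fragment lengths:
  [0,2): 2 bp
  [2,15): 13 bp
  [15,28): 13 bp
  [28,34): 6 bp
  [34,57): 23 bp
  [57,61): 4 bp
  [61,79): 18 bp
  [79,95): 16 bp
  [95,106): 11 bp
  [106,115): 9 bp
  [115,121): 6 bp
  [121,128): 7 bp
  [128,138): 10 bp
  [138,148): 10 bp
  [148,158): 10 bp
  [158,166): 8 bp
  [166,179): 13 bp
  [179,193): 14 bp
  [193,203): 10 bp
  [203,214): 11 bp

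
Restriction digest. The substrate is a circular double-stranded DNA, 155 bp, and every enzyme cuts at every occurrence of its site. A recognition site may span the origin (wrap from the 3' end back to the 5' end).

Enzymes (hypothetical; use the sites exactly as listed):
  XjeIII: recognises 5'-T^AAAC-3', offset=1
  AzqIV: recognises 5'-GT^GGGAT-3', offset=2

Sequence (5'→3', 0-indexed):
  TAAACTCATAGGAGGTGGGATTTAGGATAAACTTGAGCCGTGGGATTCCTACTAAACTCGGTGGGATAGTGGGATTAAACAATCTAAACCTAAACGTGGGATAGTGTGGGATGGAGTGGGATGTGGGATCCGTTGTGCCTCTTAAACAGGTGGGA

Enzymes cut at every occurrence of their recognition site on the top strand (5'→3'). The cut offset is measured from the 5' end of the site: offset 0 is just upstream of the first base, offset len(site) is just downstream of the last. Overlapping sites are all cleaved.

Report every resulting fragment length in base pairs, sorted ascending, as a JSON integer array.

[5,6,6,6,7,8,8,9,9,10,10,12,12,13,15,19]

Site scan:
  XjeIII TAAAC/1: at [0, 27, 52, 75, 84, 90, 142] ⇒ [1, 28, 53, 76, 85, 91, 143]
  AzqIV GTGGGAT/2: at [14, 39, 60, 68, 95, 105, 115, 122, 149] ⇒ [16, 41, 62, 70, 97, 107, 117, 124, 151]

All cut coordinates (distinct, sorted): [1, 16, 28, 41, 53, 62, 70, 76, 85, 91, 97, 107, 117, 124, 143, 151]

Fragment lengths:
  1→16: 15 bp
  16→28: 12 bp
  28→41: 13 bp
  41→53: 12 bp
  53→62: 9 bp
  62→70: 8 bp
  70→76: 6 bp
  76→85: 9 bp
  85→91: 6 bp
  91→97: 6 bp
  97→107: 10 bp
  107→117: 10 bp
  117→124: 7 bp
  124→143: 19 bp
  143→151: 8 bp
  151→1 (wrap): 155-151+1 = 5 bp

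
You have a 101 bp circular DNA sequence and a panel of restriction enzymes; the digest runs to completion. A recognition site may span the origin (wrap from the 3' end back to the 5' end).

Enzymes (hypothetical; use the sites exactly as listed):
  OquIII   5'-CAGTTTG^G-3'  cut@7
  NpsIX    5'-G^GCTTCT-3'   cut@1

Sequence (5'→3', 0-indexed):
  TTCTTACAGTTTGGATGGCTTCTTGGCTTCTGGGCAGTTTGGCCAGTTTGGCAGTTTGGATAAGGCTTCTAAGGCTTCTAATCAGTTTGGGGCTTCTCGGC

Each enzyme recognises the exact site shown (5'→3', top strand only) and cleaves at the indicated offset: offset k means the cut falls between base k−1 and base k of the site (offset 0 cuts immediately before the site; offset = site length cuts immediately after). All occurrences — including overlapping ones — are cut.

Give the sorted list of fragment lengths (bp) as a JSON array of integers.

Site scan:
  OquIII CAGTTTGG/7: at [6, 34, 43, 51, 82] ⇒ [13, 41, 50, 58, 89]
  NpsIX GGCTTCT/1: at [16, 24, 63, 72, 90, 98] ⇒ [17, 25, 64, 73, 91, 99]

All cut coordinates (distinct, sorted): [13, 17, 25, 41, 50, 58, 64, 73, 89, 91, 99]

Fragments:
  13→17: 4 bp
  17→25: 8 bp
  25→41: 16 bp
  41→50: 9 bp
  50→58: 8 bp
  58→64: 6 bp
  64→73: 9 bp
  73→89: 16 bp
  89→91: 2 bp
  91→99: 8 bp
  99→13 (wrap): 101-99+13 = 15 bp

[2,4,6,8,8,8,9,9,15,16,16]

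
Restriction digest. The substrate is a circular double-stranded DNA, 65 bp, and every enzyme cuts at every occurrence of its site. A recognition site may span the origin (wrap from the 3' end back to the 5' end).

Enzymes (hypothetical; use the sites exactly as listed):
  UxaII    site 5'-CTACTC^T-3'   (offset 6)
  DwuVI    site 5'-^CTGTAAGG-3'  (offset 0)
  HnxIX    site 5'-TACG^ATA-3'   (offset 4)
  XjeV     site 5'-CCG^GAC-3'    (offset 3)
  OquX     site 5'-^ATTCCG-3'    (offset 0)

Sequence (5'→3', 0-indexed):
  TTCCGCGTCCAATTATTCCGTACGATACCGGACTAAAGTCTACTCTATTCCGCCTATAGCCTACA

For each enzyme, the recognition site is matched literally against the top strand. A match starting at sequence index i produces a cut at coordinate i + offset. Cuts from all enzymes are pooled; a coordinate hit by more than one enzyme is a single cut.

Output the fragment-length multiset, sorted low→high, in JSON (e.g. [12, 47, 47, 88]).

Scan for sites:
  UxaII (CTACTCT, off=6): starts [39] → cuts [45]
  DwuVI (CTGTAAGG, off=0): no sites
  HnxIX (TACGATA, off=4): starts [20] → cuts [24]
  XjeV (CCGGAC, off=3): starts [27] → cuts [30]
  OquX (ATTCCG, off=0): starts [14, 46, 64] → cuts [14, 46, 64]

Pooled cuts: [14, 24, 30, 45, 46, 64]

Fragments:
  14→24: 10 bp
  24→30: 6 bp
  30→45: 15 bp
  45→46: 1 bp
  46→64: 18 bp
  64→14 (wrap): 65-64+14 = 15 bp

[1,6,10,15,15,18]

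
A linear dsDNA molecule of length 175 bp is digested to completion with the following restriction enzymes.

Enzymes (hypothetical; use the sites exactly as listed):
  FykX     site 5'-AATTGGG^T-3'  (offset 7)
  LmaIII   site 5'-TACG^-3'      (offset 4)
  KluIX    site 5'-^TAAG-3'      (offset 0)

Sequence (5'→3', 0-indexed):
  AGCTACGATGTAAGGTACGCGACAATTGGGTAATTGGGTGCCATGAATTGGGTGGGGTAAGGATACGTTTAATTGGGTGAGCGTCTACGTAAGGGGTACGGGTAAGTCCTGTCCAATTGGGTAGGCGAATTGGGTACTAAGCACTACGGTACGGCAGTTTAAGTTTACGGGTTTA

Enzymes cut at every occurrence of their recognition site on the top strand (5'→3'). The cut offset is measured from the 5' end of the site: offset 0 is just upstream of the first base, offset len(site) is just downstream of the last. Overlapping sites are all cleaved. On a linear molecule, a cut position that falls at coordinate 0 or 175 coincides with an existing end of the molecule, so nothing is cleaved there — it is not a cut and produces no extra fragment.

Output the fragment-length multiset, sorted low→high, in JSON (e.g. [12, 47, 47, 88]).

Site scan:
  FykX (AATTGGGT, off=7): starts [23, 31, 45, 70, 114, 127] → cuts [30, 38, 52, 77, 121, 134]
  LmaIII (TACG, off=4): starts [3, 15, 63, 85, 96, 144, 149, 165] → cuts [7, 19, 67, 89, 100, 148, 153, 169]
  KluIX (TAAG, off=0): starts [10, 57, 89, 102, 137, 159] → cuts [10, 57, 89, 102, 137, 159]

All cut coordinates (distinct, sorted): [7, 10, 19, 30, 38, 52, 57, 67, 77, 89, 100, 102, 121, 134, 137, 148, 153, 159, 169]

Fragment lengths:
  [0,7): 7 bp
  [7,10): 3 bp
  [10,19): 9 bp
  [19,30): 11 bp
  [30,38): 8 bp
  [38,52): 14 bp
  [52,57): 5 bp
  [57,67): 10 bp
  [67,77): 10 bp
  [77,89): 12 bp
  [89,100): 11 bp
  [100,102): 2 bp
  [102,121): 19 bp
  [121,134): 13 bp
  [134,137): 3 bp
  [137,148): 11 bp
  [148,153): 5 bp
  [153,159): 6 bp
  [159,169): 10 bp
  [169,175): 6 bp

[2,3,3,5,5,6,6,7,8,9,10,10,10,11,11,11,12,13,14,19]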